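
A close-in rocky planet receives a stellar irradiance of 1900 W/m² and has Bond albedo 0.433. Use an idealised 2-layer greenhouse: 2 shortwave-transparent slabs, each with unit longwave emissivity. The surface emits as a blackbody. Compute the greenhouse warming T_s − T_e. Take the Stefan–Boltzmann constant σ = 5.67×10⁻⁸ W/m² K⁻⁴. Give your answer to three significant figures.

Top-of-atmosphere balance: σT_e⁴ = S(1−α)/4 = 269.3 W/m² → T_e = 262.5 K.
Surface: T_s = (3)^¼·T_e = 345.5 K.
Warming: T_s − T_e = 82.98 K.

83.0 K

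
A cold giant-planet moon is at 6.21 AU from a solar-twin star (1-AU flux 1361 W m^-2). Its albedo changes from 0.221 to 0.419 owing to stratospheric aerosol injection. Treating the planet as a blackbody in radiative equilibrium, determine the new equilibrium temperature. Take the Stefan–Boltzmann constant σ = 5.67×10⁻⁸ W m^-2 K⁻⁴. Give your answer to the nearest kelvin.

By the inverse-square law, S = 1361/6.21² = 35.29 W m^-2.
New equilibrium: T₂ = [(1−0.419)·35.29/(4σ)]^(1/4) = 97.51 K.

98 K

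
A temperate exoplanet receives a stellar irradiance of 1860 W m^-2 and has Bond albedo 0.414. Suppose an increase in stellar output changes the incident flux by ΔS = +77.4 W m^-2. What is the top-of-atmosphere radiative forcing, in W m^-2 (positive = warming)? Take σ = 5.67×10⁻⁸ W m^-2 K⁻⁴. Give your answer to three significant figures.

ΔF = Δ[S(1−α)]/4 = (1−0.414)·+77.4/4 = 11.34 W m^-2.

11.3 W m^-2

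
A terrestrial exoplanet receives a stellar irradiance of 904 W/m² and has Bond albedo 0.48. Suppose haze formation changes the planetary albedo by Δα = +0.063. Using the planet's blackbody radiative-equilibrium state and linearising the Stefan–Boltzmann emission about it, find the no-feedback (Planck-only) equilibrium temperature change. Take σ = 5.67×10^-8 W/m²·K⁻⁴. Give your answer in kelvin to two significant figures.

-6.5 K

Unperturbed T_e = [904.0·(1−0.48)/(4σ)]^¼ = 213.4 K.
TOA radiative forcing: ΔF = −S·Δα/4 = −904.0·(+0.063)/4 = -14.24 W/m².
Linearising σT⁴ gives d(σT⁴)/dT = 4σT_e³ = 2.203 W/m² per K.
ΔT₀ = ΔF/λ_P = -14.24/2.203 = -6.46 K.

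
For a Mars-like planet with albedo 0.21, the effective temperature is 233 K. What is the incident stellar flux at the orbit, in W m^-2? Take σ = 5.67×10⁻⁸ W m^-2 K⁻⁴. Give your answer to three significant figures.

846 W m^-2

Invert the energy balance for S: S = 4σT⁴/(1−α).
σT⁴ = 5.67×10⁻⁸·(233)⁴ = 167.1 W m^-2.
So S = 4×167.1/(1−0.21) = 846.1 W m^-2.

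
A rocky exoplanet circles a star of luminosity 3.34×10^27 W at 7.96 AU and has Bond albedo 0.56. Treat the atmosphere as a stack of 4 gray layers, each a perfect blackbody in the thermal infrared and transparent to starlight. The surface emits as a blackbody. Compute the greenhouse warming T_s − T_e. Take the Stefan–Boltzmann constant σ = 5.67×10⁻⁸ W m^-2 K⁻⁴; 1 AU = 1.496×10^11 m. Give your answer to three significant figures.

Orbital distance: d = 7.96 AU = 1.191×10^12 m.
Spreading L over a sphere of radius d: S = 3.34×10^27/(4π·1.19×10^12²) = 187.4 W m^-2.
The effective emission temperature is T_e = [S(1−α)/(4σ)]^¼ = 138.1 K.
T_s = (N+1)^(1/4)·T_e = 206.5 K.
Warming: T_s − T_e = 68.40 K.

68.4 K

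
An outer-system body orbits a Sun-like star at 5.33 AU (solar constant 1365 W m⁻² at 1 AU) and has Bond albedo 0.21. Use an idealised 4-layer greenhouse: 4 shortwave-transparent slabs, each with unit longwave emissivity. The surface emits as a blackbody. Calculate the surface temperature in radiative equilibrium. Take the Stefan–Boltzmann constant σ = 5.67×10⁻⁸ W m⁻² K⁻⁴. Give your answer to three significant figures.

Flux at the orbit: S = 1365/(5.33)² = 48.05 W m⁻².
The effective emission temperature is T_e = [S(1−α)/(4σ)]^¼ = 113.7 K.
For an N-layer opaque stack, T_s⁴ = (N+1)T_e⁴, hence T_s = (5)^(1/4)×113.7 K = 170.1 K.

170 K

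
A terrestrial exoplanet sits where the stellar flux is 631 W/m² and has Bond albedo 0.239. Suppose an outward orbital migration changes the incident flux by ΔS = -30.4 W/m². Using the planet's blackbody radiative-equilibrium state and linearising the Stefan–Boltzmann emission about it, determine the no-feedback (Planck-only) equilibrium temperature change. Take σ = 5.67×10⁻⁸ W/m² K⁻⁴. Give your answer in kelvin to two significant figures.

Reference equilibrium: T_e = [S(1−α)/(4σ)]^(1/4) = 214.5 K.
ΔF = Δ[S(1−α)]/4 = (1−0.239)·-30.4/4 = -5.784 W/m².
The Planck feedback parameter is 4σT_e³ = 2.239 W/m²/K.
ΔT₀ = ΔF/λ_P = -5.784/2.239 = -2.58 K.

-2.6 K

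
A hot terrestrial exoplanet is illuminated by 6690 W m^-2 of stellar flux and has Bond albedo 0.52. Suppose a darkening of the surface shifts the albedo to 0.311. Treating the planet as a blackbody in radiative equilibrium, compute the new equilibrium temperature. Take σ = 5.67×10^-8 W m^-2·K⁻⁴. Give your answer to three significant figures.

New equilibrium: T₂ = [(1−0.311)·6690/(4σ)]^(1/4) = 377.6 K.

378 kelvin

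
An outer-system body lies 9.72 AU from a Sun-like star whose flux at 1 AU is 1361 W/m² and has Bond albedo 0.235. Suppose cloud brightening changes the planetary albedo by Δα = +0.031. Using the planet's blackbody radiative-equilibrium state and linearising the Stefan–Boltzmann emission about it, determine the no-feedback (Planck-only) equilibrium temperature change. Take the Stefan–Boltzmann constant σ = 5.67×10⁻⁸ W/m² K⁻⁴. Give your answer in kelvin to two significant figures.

By the inverse-square law, S = 1361/9.72² = 14.41 W/m².
Reference equilibrium: T_e = [S(1−α)/(4σ)]^(1/4) = 83.49 K.
TOA radiative forcing: ΔF = −S·Δα/4 = −14.41·(+0.031)/4 = -0.1116 W/m².
Planck response: λ_P = 4σT_e³ = 4·5.67×10⁻⁸·(83.49)³ = 0.1320 W/m²/K.
ΔT₀ = ΔF/λ_P = -0.1116/0.1320 = -0.846 K.

-0.85 K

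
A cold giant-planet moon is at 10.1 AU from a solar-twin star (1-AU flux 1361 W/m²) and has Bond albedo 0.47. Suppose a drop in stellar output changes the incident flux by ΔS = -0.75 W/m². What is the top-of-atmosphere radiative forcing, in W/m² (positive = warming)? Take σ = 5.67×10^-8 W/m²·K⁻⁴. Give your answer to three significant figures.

Irradiance scales as 1/d², so S = 1361 W/m² × (1/10.1)² = 13.34 W/m².
ΔF = Δ[S(1−α)]/4 = (1−0.47)·-0.75/4 = -0.09938 W/m².

-0.0994 W/m²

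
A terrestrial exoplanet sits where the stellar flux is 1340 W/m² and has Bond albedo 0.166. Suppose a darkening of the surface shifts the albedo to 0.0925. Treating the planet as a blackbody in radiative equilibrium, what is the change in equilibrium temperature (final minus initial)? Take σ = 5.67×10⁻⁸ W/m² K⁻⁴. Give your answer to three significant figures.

With α = 0.166, T₁ = 264.9 K.
Final:   T₂ = [S(1−0.0925)/(4σ)]^(1/4) = 270.6 K.
Change: 270.6 − 264.9 = 5.654 K.

5.65 kelvin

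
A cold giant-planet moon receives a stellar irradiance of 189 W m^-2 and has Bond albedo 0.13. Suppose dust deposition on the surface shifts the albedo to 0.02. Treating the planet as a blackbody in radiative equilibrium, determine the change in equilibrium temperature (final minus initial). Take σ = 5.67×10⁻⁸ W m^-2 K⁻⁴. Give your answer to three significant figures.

4.96 K

Initial: T₁ = [S(1−0.13)/(4σ)]^(1/4) = 164.1 K.
Final:   T₂ = [S(1−0.02)/(4σ)]^(1/4) = 169.0 K.
Change: 169.0 − 164.1 = 4.958 K.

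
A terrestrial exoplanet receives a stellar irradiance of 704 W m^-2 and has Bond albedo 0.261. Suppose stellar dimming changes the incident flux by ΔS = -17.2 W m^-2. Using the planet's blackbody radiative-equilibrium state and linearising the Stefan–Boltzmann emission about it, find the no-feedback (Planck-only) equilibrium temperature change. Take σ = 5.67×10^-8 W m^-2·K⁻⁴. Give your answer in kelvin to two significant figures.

The baseline emission temperature is T_e = 218.8 K.
ΔF = Δ[S(1−α)]/4 = (1−0.261)·-17.2/4 = -3.178 W m^-2.
Linearising σT⁴ gives d(σT⁴)/dT = 4σT_e³ = 2.377 W m^-2 per K.
So ΔT₀ = -3.178/2.377 = -1.34 K.

-1.3 kelvin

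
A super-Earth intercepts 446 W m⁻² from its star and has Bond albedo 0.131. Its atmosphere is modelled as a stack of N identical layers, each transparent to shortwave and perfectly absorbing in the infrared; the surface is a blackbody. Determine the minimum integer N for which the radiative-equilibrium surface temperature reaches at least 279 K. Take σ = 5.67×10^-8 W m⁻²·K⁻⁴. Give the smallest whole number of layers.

The effective emission temperature is T_e = [S(1−α)/(4σ)]^¼ = 203.3 K.
Since T_s⁴ = (N+1)T_e⁴, we need N ≥ (T_s/T_e)⁴ − 1 = 2.546.
The minimum whole number is N = 3.

3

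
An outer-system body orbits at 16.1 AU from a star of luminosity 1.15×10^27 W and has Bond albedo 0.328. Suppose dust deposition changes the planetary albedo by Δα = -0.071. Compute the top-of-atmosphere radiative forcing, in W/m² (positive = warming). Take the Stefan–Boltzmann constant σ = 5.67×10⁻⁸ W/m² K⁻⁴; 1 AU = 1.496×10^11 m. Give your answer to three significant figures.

0.280 W/m²

Orbital distance: d = 16.1 AU = 2.409×10^12 m.
S = L/(4πd²) = 15.78 W/m².
ΔF = −(S/4)Δα = −(15.78/4)×(-0.071) = 0.2800 W/m².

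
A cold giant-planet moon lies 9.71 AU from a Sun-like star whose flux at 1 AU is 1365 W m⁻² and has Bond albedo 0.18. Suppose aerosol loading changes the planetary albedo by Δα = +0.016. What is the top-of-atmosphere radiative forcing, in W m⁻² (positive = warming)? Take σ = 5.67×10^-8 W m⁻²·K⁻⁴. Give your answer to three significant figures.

Irradiance scales as 1/d², so S = 1365 W m⁻² × (1/9.71)² = 14.48 W m⁻².
The change in absorbed flux is Δ[S(1−α)/4] = −SΔα/4 = -0.05791 W m⁻².

-0.0579 W m⁻²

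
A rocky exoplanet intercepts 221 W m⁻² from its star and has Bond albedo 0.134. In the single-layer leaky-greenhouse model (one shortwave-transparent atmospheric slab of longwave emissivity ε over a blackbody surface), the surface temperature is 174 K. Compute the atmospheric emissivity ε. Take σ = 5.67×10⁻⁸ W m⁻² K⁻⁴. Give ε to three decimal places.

First, T_e = [221.0·(1−0.134)/(4σ)]^(1/4) = 170.4 K.
T_s⁴ = T_e⁴·2/(2−ε) → ε = 2 − 2(T_e/T_s)⁴ = 2 − 2·(170.4/174)⁴ = 0.1588.

0.159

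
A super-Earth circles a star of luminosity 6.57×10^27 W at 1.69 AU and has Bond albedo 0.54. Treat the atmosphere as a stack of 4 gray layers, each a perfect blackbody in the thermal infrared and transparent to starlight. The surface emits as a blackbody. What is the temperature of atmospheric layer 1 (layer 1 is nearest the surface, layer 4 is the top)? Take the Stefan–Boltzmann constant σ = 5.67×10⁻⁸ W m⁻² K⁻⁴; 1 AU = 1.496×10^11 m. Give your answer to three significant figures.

Orbital distance: d = 1.69 AU = 2.528×10^11 m.
Spreading L over a sphere of radius d: S = 6.57×10^27/(4π·2.53×10^11²) = 8179 W m⁻².
Top-of-atmosphere balance: σT_e⁴ = S(1−α)/4 = 940.6 W m⁻² → T_e = 358.9 K.
The net upward flux σT_e⁴ is constant between every pair of levels, so T_k⁴ = (N+1−k)T_e⁴.
With k = 1: T_1 = (4+1−1)^¼·358.9 K = 507.5 K.

508 K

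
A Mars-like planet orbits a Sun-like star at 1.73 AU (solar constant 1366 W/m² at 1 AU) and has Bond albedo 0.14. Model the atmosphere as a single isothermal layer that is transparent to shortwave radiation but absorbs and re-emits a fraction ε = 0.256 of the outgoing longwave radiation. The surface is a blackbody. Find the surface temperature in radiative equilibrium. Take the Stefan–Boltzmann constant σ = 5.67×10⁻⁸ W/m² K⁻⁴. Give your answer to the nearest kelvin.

211 K

Irradiance scales as 1/d², so S = 1366 W/m² × (1/1.73)² = 456.4 W/m².
At the top of the atmosphere, σT_e⁴ = S(1−α)/4 = 98.13 W/m², giving T_e = 204.0 K.
Surface balance with a leaky layer gives σT_s⁴ = σT_e⁴·2/(2−ε), so T_s = T_e·[2/(2−0.256)]^(1/4) = 211.1 K.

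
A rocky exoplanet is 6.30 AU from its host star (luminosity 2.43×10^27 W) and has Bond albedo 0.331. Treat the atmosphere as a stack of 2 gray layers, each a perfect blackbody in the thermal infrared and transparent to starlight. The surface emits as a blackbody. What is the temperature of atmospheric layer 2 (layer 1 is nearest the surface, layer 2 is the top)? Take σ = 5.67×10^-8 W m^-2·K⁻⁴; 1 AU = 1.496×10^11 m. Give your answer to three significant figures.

d = 6.30 × 1.496×10^11 m = 9.425×10^11 m.
S = L/(4πd²) = 217.7 W m^-2.
Top-of-atmosphere balance: σT_e⁴ = S(1−α)/4 = 36.41 W m^-2 → T_e = 159.2 K.
In the N-layer model, layer k (counted from the surface) has T_k = (N+1−k)^(1/4)·T_e.
With k = 2: T_2 = (2+1−2)^¼·159.2 K = 159.2 K.

159 kelvin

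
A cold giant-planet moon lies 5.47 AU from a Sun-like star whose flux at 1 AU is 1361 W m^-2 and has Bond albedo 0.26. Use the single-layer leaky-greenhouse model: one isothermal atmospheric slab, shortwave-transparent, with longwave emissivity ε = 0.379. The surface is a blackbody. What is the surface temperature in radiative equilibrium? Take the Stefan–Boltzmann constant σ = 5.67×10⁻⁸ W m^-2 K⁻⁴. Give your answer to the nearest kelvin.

By the inverse-square law, S = 1361/5.47² = 45.49 W m^-2.
The planet radiates to space at T_e = [S(1−α)/(4σ)]^(1/4) = 110.4 K.
For a single slab of emissivity ε, T_s⁴ = 2T_e⁴/(2−ε); thus T_s = 110.4·(1.234)^(1/4) = 116.3 K.

116 K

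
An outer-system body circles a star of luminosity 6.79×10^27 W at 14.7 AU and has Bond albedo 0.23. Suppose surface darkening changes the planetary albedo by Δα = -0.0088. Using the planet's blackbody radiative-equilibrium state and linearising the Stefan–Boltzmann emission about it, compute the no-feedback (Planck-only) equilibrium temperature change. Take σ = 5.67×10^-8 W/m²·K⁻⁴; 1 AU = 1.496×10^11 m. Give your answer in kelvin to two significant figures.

0.40 kelvin

d = 14.7 × 1.496×10^11 m = 2.199×10^12 m.
S = L/(4πd²) = 111.7 W/m².
Reference equilibrium: T_e = [S(1−α)/(4σ)]^(1/4) = 139.6 K.
ΔF = −(S/4)Δα = −(111.7/4)×(-0.0088) = 0.2458 W/m².
Planck response: λ_P = 4σT_e³ = 4·5.67×10⁻⁸·(139.6)³ = 0.6165 W/m²/K.
So ΔT₀ = 0.2458/0.6165 = 0.399 K.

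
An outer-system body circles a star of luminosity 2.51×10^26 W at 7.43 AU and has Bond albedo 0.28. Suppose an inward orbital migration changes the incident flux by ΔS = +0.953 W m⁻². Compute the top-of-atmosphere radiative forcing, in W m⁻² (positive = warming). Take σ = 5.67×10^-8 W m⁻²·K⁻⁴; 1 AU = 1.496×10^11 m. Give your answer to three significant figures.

d = 7.43 × 1.496×10^11 m = 1.112×10^12 m.
Flux at the orbit: S = L/(4πd²) = 2.51×10^26/(4π·(1.11×10^12)²) = 16.17 W m⁻².
ΔF = Δ[S(1−α)]/4 = (1−0.28)·+0.953/4 = 0.1715 W m⁻².

0.172 W m⁻²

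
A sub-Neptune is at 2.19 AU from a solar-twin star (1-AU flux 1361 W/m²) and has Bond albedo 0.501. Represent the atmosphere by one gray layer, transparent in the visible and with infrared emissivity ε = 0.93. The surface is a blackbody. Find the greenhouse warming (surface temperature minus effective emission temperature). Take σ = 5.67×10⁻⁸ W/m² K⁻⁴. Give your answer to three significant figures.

By the inverse-square law, S = 1361/2.19² = 283.8 W/m².
Effective emission temperature (TOA balance): σT_e⁴ = S(1−α)/4 = 35.40 W/m² → T_e = 158.1 K.
The surface balance (absorbed SW + ε·downward IR = σT_s⁴) with T_a⁴ = T_s⁴/2 reduces to T_s = T_e·[2/(2−ε)]^¼ = 184.8 K.
Greenhouse warming: T_s − T_e = 26.76 K.

26.8 kelvin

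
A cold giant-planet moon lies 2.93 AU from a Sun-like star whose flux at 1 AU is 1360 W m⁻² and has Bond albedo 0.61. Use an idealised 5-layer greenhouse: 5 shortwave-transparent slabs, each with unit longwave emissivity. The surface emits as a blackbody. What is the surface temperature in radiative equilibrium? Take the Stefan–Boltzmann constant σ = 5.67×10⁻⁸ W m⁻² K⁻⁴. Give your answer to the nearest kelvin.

Flux at the orbit: S = 1360/(2.93)² = 158.4 W m⁻².
OLR = S(1−α)/4 = 15.45 W m⁻²; the top layer radiates at T_e = 128.5 K.
Layer-by-layer balance gives σT_s⁴ = (N+1)σT_e⁴, so T_s = 6^¼·128.5 = 201.1 K.

201 K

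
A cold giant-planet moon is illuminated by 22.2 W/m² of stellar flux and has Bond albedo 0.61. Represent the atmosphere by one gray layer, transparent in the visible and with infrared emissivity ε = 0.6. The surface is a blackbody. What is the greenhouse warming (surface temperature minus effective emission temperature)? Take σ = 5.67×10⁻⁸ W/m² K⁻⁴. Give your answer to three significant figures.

The planet radiates to space at T_e = [S(1−α)/(4σ)]^(1/4) = 78.60 K.
For a single slab of emissivity ε, T_s⁴ = 2T_e⁴/(2−ε); thus T_s = 78.60·(1.429)^(1/4) = 85.93 K.
The atmosphere warms the surface by 7.331 K.

7.33 kelvin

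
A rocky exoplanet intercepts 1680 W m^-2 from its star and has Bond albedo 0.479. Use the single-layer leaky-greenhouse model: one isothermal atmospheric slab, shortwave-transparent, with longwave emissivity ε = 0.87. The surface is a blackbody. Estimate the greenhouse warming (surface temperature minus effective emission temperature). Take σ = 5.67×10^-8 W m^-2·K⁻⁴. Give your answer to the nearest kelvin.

The planet radiates to space at T_e = [S(1−α)/(4σ)]^(1/4) = 249.2 K.
For a single slab of emissivity ε, T_s⁴ = 2T_e⁴/(2−ε); thus T_s = 249.2·(1.77)^(1/4) = 287.5 K.
The atmosphere warms the surface by 38.24 K.

38 K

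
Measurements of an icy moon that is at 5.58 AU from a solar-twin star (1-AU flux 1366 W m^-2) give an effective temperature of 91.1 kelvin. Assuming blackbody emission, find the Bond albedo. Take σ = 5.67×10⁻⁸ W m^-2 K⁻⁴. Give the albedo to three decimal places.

0.644

By the inverse-square law, S = 1366/5.58² = 43.87 W m^-2.
Rearranging the radiative balance, α = 1 − 4σT⁴/S.
σT⁴ = 3.905 W m^-2, so 4σT⁴ = 15.62 W m^-2.
1−α = 15.62/43.87 = 0.3561, so α = 0.6439.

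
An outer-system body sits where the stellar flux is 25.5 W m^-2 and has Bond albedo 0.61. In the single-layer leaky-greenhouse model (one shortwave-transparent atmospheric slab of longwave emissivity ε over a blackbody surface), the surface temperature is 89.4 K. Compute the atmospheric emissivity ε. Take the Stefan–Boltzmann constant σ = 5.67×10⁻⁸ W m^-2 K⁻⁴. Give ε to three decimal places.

0.627

First, T_e = [25.50·(1−0.61)/(4σ)]^(1/4) = 81.37 K.
T_s⁴ = T_e⁴·2/(2−ε) → ε = 2 − 2(T_e/T_s)⁴ = 2 − 2·(81.37/89.4)⁴ = 0.6271.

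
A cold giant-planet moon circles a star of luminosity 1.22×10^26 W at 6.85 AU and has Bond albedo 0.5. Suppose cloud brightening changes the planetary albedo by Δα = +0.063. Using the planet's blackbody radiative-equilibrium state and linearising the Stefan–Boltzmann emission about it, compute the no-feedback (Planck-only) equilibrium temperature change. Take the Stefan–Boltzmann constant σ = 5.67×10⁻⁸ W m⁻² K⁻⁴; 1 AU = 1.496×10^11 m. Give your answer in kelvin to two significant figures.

d = 6.85 × 1.496×10^11 m = 1.025×10^12 m.
Spreading L over a sphere of radius d: S = 1.22×10^26/(4π·1.02×10^12²) = 9.245 W m⁻².
Unperturbed T_e = [9.245·(1−0.5)/(4σ)]^¼ = 67.19 K.
TOA radiative forcing: ΔF = −S·Δα/4 = −9.245·(+0.063)/4 = -0.1456 W m⁻².
Planck response: λ_P = 4σT_e³ = 4·5.67×10⁻⁸·(67.19)³ = 0.06880 W m⁻²/K.
Hence the no-feedback warming is ΔF/(4σT_e³) = -2.12 K.

-2.1 K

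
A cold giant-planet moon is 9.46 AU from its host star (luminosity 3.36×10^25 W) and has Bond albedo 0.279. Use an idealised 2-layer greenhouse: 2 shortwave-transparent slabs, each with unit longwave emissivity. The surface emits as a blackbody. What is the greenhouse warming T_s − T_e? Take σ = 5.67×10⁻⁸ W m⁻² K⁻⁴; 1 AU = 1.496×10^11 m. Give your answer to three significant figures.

d = 9.46 × 1.496×10^11 m = 1.415×10^12 m.
Spreading L over a sphere of radius d: S = 3.36×10^25/(4π·1.42×10^12²) = 1.335 W m⁻².
Top-of-atmosphere balance: σT_e⁴ = S(1−α)/4 = 0.2406 W m⁻² → T_e = 45.39 K.
Surface: T_s = (3)^¼·T_e = 59.73 K.
So the greenhouse effect raises the surface by 59.73 − 45.39 = 14.35 K.

14.3 K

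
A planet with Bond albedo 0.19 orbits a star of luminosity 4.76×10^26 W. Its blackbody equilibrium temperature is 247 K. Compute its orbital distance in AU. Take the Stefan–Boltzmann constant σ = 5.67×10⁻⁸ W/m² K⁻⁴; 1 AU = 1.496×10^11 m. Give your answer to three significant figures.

1.27 AU

The flux needed for this T is 4σT⁴/(1−0.19) = 1042 W/m².
From L = 4πd²S, d = √(4.76×10^26/(4π·1042)) = 1.906×10^11 m = 1.274 AU.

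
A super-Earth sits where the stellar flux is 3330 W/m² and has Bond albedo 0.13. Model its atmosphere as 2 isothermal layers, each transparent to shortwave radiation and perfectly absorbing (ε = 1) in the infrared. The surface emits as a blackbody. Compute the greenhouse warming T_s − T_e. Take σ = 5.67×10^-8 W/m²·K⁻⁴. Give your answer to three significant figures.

106 kelvin

The effective emission temperature is T_e = [S(1−α)/(4σ)]^¼ = 336.2 K.
T_s = (N+1)^(1/4)·T_e = 442.4 K.
Warming: T_s − T_e = 106.3 K.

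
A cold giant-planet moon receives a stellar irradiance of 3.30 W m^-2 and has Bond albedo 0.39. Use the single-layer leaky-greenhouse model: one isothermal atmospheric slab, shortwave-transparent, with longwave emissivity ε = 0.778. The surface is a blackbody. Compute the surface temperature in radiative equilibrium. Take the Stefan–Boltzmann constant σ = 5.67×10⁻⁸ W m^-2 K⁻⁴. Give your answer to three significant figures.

61.7 K

At the top of the atmosphere, σT_e⁴ = S(1−α)/4 = 0.5032 W m^-2, giving T_e = 54.58 K.
Surface balance with a leaky layer gives σT_s⁴ = σT_e⁴·2/(2−ε), so T_s = T_e·[2/(2−0.778)]^(1/4) = 61.74 K.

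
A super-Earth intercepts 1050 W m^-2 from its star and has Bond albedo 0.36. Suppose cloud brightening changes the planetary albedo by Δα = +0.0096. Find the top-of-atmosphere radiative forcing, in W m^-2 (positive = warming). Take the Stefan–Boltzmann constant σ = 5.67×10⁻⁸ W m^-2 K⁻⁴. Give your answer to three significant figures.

-2.52 W m^-2

TOA radiative forcing: ΔF = −S·Δα/4 = −1050·(+0.0096)/4 = -2.520 W m^-2.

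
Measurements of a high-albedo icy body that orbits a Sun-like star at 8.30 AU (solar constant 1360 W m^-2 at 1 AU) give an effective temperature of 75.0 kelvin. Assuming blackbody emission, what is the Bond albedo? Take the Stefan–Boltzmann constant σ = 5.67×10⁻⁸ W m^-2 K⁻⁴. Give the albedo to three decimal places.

By the inverse-square law, S = 1360/8.30² = 19.74 W m^-2.
Rearranging the radiative balance, α = 1 − 4σT⁴/S.
σT⁴ = 1.794 W m^-2, so 4σT⁴ = 7.176 W m^-2.
1−α = 7.176/19.74 = 0.3635, so α = 0.6365.

0.636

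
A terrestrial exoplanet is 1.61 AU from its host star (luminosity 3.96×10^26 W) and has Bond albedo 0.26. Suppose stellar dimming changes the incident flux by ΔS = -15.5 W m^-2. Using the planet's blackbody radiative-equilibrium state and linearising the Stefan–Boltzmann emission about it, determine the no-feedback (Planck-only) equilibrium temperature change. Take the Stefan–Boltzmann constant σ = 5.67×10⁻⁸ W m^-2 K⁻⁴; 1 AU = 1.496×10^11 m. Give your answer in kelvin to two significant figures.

-1.5 kelvin

d = 1.61 × 1.496×10^11 m = 2.409×10^11 m.
S = L/(4πd²) = 543.2 W m^-2.
Unperturbed T_e = [543.2·(1−0.26)/(4σ)]^¼ = 205.2 K.
Only a fraction (1−α) is absorbed and it's spread over 4πR², so ΔF = (1−α)ΔS/4 = -2.868 W m^-2.
Planck response: λ_P = 4σT_e³ = 4·5.67×10⁻⁸·(205.2)³ = 1.959 W m^-2/K.
So ΔT₀ = -2.868/1.959 = -1.46 K.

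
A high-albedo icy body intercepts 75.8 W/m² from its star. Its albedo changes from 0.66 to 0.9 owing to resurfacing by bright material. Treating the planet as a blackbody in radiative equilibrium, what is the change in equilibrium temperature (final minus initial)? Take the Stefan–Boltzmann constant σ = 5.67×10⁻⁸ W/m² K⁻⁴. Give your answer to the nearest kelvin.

-27 K

Initial: T₁ = [S(1−0.66)/(4σ)]^(1/4) = 103.2 K.
After:  T₂ = [75.80·0.1/(4σ)]^(1/4) = 76.03 K.
ΔT = T₂ − T₁ = -27.21 K.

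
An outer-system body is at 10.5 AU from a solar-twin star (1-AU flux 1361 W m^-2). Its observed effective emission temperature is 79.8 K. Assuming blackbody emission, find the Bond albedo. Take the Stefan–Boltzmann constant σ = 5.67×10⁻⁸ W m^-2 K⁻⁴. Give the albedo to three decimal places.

0.255

Irradiance scales as 1/d², so S = 1361 W m^-2 × (1/10.5)² = 12.34 W m^-2.
From σT⁴ = S(1−α)/4 we invert for α: 1−α = 4σT⁴/S.
4σT⁴ = 4·5.67×10⁻⁸·(79.8)⁴ = 9.197 W m^-2.
1−α = 9.197/12.34 = 0.7450, so α = 0.2550.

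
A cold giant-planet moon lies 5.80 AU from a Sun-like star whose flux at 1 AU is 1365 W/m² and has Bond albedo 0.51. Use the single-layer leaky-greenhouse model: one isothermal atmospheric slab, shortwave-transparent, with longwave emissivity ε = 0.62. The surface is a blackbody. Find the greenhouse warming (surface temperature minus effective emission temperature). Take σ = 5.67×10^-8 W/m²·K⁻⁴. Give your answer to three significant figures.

9.41 kelvin

Flux at the orbit: S = 1365/(5.80)² = 40.58 W/m².
Effective emission temperature (TOA balance): σT_e⁴ = S(1−α)/4 = 4.971 W/m² → T_e = 96.76 K.
For a single slab of emissivity ε, T_s⁴ = 2T_e⁴/(2−ε); thus T_s = 96.76·(1.449)^(1/4) = 106.2 K.
Greenhouse warming: T_s − T_e = 9.406 K.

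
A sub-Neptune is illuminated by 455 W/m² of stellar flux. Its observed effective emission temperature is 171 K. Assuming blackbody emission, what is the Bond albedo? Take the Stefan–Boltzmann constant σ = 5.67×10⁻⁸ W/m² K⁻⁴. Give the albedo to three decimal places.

0.574

From σT⁴ = S(1−α)/4 we invert for α: 1−α = 4σT⁴/S.
4σT⁴ = 4·5.67×10⁻⁸·(171)⁴ = 193.9 W/m².
1−α = 193.9/455.0 = 0.4262, so α = 0.5738.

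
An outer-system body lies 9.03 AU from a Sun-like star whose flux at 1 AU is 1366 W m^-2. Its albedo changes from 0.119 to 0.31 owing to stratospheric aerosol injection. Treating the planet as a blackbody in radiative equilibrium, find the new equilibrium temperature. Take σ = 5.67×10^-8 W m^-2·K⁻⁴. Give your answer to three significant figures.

84.5 kelvin

By the inverse-square law, S = 1366/9.03² = 16.75 W m^-2.
With the new albedo, S(1−α₂)/4 = 2.890 W m^-2, so T₂ = 84.49 K.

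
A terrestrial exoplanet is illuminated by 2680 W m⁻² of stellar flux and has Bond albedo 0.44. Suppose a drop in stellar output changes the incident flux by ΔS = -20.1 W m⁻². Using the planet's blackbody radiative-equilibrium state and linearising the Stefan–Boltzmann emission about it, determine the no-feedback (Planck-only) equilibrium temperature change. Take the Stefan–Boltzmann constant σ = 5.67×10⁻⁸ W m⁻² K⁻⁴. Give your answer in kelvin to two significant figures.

-0.53 K

The baseline emission temperature is T_e = 285.2 K.
ΔF = Δ[S(1−α)]/4 = (1−0.44)·-20.1/4 = -2.814 W m⁻².
Planck response: λ_P = 4σT_e³ = 4·5.67×10⁻⁸·(285.2)³ = 5.262 W m⁻²/K.
ΔT₀ = ΔF/λ_P = -2.814/5.262 = -0.535 K.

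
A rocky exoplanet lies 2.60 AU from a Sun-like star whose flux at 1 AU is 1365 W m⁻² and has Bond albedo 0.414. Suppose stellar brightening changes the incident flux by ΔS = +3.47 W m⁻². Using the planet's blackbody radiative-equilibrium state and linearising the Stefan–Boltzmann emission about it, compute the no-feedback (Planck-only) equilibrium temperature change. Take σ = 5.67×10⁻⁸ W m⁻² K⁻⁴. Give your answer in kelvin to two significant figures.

By the inverse-square law, S = 1365/2.60² = 201.9 W m⁻².
Unperturbed T_e = [201.9·(1−0.414)/(4σ)]^¼ = 151.1 K.
TOA radiative forcing: ΔF = (1−α)ΔS/4 = 0.586·(+3.47)/4 = 0.5084 W m⁻².
Linearising σT⁴ gives d(σT⁴)/dT = 4σT_e³ = 0.7829 W m⁻² per K.
Hence the no-feedback warming is ΔF/(4σT_e³) = 0.649 K.

0.65 K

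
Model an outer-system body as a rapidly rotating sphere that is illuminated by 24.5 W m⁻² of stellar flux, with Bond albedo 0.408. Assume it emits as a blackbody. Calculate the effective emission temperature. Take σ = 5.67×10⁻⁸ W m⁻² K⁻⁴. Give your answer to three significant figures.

Absorbed flux (global mean): S(1−α)/4 = 24.50·0.592/4 = 3.626 W m⁻².
In equilibrium σT⁴ equals this, so T = 89.43 K.

89.4 kelvin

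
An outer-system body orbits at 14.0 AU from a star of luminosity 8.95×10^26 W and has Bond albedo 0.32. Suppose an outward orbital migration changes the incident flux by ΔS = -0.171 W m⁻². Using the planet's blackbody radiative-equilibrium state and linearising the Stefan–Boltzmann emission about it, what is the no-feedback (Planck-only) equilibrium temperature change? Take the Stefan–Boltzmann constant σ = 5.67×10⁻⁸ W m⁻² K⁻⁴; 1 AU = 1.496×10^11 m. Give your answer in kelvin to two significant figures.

-0.22 kelvin

Orbital distance: d = 14.0 AU = 2.094×10^12 m.
Flux at the orbit: S = L/(4πd²) = 8.95×10^26/(4π·(2.09×10^12)²) = 16.24 W m⁻².
The baseline emission temperature is T_e = 83.53 K.
TOA radiative forcing: ΔF = (1−α)ΔS/4 = 0.68·(-0.171)/4 = -0.02907 W m⁻².
Linearising σT⁴ gives d(σT⁴)/dT = 4σT_e³ = 0.1322 W m⁻² per K.
Hence the no-feedback warming is ΔF/(4σT_e³) = -0.220 K.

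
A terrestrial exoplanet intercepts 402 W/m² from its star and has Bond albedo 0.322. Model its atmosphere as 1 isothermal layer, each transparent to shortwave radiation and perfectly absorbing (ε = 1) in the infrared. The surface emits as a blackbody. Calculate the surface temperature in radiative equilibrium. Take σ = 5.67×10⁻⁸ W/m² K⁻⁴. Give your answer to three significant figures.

The effective emission temperature is T_e = [S(1−α)/(4σ)]^¼ = 186.2 K.
For an N-layer opaque stack, T_s⁴ = (N+1)T_e⁴, hence T_s = (2)^(1/4)×186.2 K = 221.4 K.

221 K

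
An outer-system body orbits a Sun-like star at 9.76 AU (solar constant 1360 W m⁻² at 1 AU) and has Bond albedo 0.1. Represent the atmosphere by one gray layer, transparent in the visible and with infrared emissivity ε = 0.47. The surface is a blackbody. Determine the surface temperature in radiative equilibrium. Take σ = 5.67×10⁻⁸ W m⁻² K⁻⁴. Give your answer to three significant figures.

By the inverse-square law, S = 1360/9.76² = 14.28 W m⁻².
The planet radiates to space at T_e = [S(1−α)/(4σ)]^(1/4) = 86.76 K.
Surface balance with a leaky layer gives σT_s⁴ = σT_e⁴·2/(2−ε), so T_s = T_e·[2/(2−0.47)]^(1/4) = 92.77 K.

92.8 kelvin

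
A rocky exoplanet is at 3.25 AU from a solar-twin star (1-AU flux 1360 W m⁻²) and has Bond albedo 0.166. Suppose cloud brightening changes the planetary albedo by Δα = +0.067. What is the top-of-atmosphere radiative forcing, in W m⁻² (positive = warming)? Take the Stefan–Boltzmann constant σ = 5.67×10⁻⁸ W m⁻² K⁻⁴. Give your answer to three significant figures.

-2.16 W m⁻²

By the inverse-square law, S = 1360/3.25² = 128.8 W m⁻².
The change in absorbed flux is Δ[S(1−α)/4] = −SΔα/4 = -2.157 W m⁻².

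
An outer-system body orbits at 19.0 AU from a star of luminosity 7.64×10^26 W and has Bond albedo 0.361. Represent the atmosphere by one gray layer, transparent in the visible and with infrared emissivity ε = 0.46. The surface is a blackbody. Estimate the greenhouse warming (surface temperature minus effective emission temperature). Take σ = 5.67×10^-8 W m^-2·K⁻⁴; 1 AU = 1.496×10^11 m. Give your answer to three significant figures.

4.58 K

Orbital distance: d = 19.0 AU = 2.842×10^12 m.
S = L/(4πd²) = 7.525 W m^-2.
Effective emission temperature (TOA balance): σT_e⁴ = S(1−α)/4 = 1.202 W m^-2 → T_e = 67.86 K.
For a single slab of emissivity ε, T_s⁴ = 2T_e⁴/(2−ε); thus T_s = 67.86·(1.299)^(1/4) = 72.44 K.
Greenhouse warming: T_s − T_e = 4.582 K.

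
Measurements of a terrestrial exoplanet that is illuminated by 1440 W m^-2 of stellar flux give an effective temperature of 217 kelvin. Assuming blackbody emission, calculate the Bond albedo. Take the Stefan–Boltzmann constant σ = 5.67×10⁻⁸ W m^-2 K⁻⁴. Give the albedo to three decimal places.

Rearranging the radiative balance, α = 1 − 4σT⁴/S.
4σT⁴ = 4·5.67×10⁻⁸·(217)⁴ = 502.9 W m^-2.
1−α = 502.9/1440 = 0.3492, so α = 0.6508.

0.651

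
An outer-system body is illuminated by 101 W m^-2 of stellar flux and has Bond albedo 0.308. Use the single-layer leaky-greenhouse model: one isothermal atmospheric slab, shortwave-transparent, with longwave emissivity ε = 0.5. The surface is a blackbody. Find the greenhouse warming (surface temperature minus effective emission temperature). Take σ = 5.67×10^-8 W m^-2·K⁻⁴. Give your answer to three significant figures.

The planet radiates to space at T_e = [S(1−α)/(4σ)]^(1/4) = 132.5 K.
Surface balance with a leaky layer gives σT_s⁴ = σT_e⁴·2/(2−ε), so T_s = T_e·[2/(2−0.5)]^(1/4) = 142.4 K.
The atmosphere warms the surface by 9.880 K.

9.88 kelvin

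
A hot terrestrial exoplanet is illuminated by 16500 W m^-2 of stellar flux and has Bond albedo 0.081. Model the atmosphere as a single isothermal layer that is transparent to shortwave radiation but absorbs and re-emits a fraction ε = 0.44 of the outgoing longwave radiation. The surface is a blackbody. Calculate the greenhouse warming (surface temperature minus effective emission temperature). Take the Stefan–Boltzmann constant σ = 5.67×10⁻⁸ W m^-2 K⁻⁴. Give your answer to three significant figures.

The planet radiates to space at T_e = [S(1−α)/(4σ)]^(1/4) = 508.5 K.
For a single slab of emissivity ε, T_s⁴ = 2T_e⁴/(2−ε); thus T_s = 508.5·(1.282)^(1/4) = 541.1 K.
T_s − T_e = 541.1 − 508.5 = 32.59 K.

32.6 K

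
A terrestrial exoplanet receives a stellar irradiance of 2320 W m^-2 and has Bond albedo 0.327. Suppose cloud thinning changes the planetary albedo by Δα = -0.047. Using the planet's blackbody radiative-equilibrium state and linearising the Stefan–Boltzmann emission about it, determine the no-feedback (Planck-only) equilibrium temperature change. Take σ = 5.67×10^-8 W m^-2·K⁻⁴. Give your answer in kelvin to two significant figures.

5.0 kelvin

Unperturbed T_e = [2320·(1−0.327)/(4σ)]^¼ = 288.0 K.
The change in absorbed flux is Δ[S(1−α)/4] = −SΔα/4 = 27.26 W m^-2.
The Planck feedback parameter is 4σT_e³ = 5.420 W m^-2/K.
So ΔT₀ = 27.26/5.420 = 5.03 K.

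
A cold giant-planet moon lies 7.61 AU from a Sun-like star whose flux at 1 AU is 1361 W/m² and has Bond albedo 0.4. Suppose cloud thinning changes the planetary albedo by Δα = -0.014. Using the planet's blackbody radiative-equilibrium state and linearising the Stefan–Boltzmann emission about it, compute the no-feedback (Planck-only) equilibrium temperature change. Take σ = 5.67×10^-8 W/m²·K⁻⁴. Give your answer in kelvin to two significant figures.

By the inverse-square law, S = 1361/7.61² = 23.50 W/m².
Reference equilibrium: T_e = [S(1−α)/(4σ)]^(1/4) = 88.80 K.
ΔF = −(S/4)Δα = −(23.50/4)×(-0.014) = 0.08225 W/m².
Planck response: λ_P = 4σT_e³ = 4·5.67×10⁻⁸·(88.80)³ = 0.1588 W/m²/K.
Hence the no-feedback warming is ΔF/(4σT_e³) = 0.518 K.

0.52 K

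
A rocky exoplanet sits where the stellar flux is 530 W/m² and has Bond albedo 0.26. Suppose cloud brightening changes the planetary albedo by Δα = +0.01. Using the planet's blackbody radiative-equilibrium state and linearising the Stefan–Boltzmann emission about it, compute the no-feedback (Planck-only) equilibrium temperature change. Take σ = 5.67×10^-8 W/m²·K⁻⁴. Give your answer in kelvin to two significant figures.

Unperturbed T_e = [530.0·(1−0.26)/(4σ)]^¼ = 203.9 K.
TOA radiative forcing: ΔF = −S·Δα/4 = −530.0·(+0.01)/4 = -1.325 W/m².
Linearising σT⁴ gives d(σT⁴)/dT = 4σT_e³ = 1.923 W/m² per K.
Hence the no-feedback warming is ΔF/(4σT_e³) = -0.689 K.

-0.69 K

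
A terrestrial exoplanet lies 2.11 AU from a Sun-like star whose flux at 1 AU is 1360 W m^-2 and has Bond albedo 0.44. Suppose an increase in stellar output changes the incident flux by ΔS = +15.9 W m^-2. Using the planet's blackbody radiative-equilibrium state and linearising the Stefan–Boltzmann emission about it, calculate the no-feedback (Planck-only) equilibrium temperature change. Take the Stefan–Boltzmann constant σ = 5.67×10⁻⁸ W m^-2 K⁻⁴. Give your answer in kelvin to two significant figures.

Irradiance scales as 1/d², so S = 1360 W m^-2 × (1/2.11)² = 305.5 W m^-2.
Unperturbed T_e = [305.5·(1−0.44)/(4σ)]^¼ = 165.7 K.
ΔF = Δ[S(1−α)]/4 = (1−0.44)·+15.9/4 = 2.226 W m^-2.
Linearising σT⁴ gives d(σT⁴)/dT = 4σT_e³ = 1.032 W m^-2 per K.
So ΔT₀ = 2.226/1.032 = 2.16 K.

2.2 kelvin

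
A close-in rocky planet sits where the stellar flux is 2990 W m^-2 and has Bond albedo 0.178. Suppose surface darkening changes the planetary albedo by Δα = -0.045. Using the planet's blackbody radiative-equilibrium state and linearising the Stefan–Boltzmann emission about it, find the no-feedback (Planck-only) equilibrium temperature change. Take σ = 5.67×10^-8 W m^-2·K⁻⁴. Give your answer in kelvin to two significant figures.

Unperturbed T_e = [2990·(1−0.178)/(4σ)]^¼ = 322.6 K.
The change in absorbed flux is Δ[S(1−α)/4] = −SΔα/4 = 33.64 W m^-2.
The Planck feedback parameter is 4σT_e³ = 7.618 W m^-2/K.
ΔT₀ = ΔF/λ_P = 33.64/7.618 = 4.42 K.

4.4 kelvin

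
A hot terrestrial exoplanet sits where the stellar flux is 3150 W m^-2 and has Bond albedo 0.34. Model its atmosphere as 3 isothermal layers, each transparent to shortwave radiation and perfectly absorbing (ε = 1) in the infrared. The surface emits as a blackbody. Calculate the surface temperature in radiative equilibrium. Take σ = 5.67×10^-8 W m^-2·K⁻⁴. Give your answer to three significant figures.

438 K

OLR = S(1−α)/4 = 519.7 W m^-2; the top layer radiates at T_e = 309.4 K.
With N = 3 opaque layers, T_s = (N+1)^(1/4)·T_e = 4^(1/4)·309.4 = 437.6 K.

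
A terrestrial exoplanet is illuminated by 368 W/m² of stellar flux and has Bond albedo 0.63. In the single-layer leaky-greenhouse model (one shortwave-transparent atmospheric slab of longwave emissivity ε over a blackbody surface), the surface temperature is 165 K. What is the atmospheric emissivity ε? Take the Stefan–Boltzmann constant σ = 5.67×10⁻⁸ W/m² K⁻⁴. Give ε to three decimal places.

First, T_e = [368.0·(1−0.63)/(4σ)]^(1/4) = 156.5 K.
T_s⁴ = T_e⁴·2/(2−ε) → ε = 2 − 2(T_e/T_s)⁴ = 2 − 2·(156.5/165)⁴ = 0.3801.

0.380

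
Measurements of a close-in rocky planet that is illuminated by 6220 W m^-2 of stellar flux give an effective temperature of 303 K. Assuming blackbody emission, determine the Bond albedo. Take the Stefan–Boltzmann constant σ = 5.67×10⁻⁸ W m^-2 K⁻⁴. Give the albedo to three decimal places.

0.693

Energy balance: S(1−α)/4 = σT⁴, so 1−α = 4σT⁴/S.
σT⁴ = 477.9 W m^-2, so 4σT⁴ = 1912 W m^-2.
Hence α = 1 − 1912/6220 = 0.6927.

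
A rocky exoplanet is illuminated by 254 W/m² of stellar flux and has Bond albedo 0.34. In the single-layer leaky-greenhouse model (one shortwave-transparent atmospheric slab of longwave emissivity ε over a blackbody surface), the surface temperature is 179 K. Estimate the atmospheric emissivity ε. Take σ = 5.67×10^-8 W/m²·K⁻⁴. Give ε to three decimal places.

0.560

First, T_e = [254.0·(1−0.34)/(4σ)]^(1/4) = 164.9 K.
Since (2−ε)/2 = (T_e/T_s)⁴ = 0.7200, ε = 0.5600.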